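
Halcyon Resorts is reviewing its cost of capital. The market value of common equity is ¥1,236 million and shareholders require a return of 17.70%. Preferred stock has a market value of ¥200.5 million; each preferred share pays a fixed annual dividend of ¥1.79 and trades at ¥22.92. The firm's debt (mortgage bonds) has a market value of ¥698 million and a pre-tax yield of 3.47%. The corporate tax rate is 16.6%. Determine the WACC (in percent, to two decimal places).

11.93%

Cost of preferred: Rp = 1.79 / 22.92 = 7.8098%.
Total capital V = 1236 + 200.5 + 698 = 2134.5.
Equity: weight = 1236/2134.5 = 0.5791; cost = 17.7%.
Preferred: weight = 200.5/2134.5 = 0.0939; cost = 7.8098%.
Mortgage bonds: weight = 698/2134.5 = 0.3270; after-tax cost = 3.47% × (1 − 16.6%) = 2.8940%.
WACC = 0.5791 × 17.7000% + 0.0939 × 7.8098% + 0.3270 × 2.8940% = 11.9293%.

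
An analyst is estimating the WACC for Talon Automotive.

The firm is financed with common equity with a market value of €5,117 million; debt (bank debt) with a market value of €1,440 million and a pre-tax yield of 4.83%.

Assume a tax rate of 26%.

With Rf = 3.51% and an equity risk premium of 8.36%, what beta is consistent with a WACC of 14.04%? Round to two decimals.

1.61

Total capital V = 5117 + 1440 = 6557.
Equity weight = 5117/6557 = 0.7804.
Bank debt weight = 1440/6557 = 0.2196.
Debt contribution = 0.2196 × 4.83% × (1 − 26%) = 0.7849%.
Required equity contribution = 14.04% − 0.7849% = 13.2551%  ⇒  Re = 16.9852%.
CAPM: 16.9852% = 3.51% + β × 8.36%  ⇒  β = 1.6119.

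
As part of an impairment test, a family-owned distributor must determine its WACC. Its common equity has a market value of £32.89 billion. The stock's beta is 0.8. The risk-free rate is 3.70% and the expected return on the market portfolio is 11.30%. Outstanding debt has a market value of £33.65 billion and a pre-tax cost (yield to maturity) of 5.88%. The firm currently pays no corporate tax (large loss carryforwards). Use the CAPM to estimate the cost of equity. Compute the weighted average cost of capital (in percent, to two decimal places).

7.81%

Market risk premium = 11.3% − 3.7% = 7.6%.
Cost of equity via CAPM: Re = 3.7% + 0.8 × 7.6% = 9.7800%.
Total capital V = 32.89 + 33.65 = 66.54.
Equity: weight = 32.89/66.54 = 0.4943; cost = 9.78%.
Debt: weight = 33.65/66.54 = 0.5057; after-tax cost = 5.88% × (1 − 0%) = 5.8800%.
WACC = 0.4943 × 9.7800% + 0.5057 × 5.8800% = 7.8077%.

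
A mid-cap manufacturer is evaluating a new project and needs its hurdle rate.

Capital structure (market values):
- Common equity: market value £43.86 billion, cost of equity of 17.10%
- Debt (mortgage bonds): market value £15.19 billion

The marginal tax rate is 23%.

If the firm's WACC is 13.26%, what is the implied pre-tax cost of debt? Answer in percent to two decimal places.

Total capital V = 43.86 + 15.19 = 59.05.
Equity weight = 43.86/59.05 = 0.7428.
Mortgage bonds weight = 15.19/59.05 = 0.2572.
Equity contribution = 0.7428 × 17.1% = 12.7012%.
Remaining for debt = 13.26% − 12.7012% = 0.5588%.
Rd × (1 − 23%) × 0.2572 = 0.5588%  ⇒  Rd = 2.8211%.

2.82%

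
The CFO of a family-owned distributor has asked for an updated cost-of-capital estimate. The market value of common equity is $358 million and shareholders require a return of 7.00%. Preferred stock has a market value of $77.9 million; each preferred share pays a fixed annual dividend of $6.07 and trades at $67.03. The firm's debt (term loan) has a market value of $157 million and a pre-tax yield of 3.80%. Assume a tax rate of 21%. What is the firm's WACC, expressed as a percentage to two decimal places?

Cost of preferred: Rp = 6.07 / 67.03 = 9.0556%.
Total capital V = 358 + 77.9 + 157 = 592.9.
Equity: weight = 358/592.9 = 0.6038; cost = 7%.
Preferred: weight = 77.9/592.9 = 0.1314; cost = 9.0556%.
Term loan: weight = 157/592.9 = 0.2648; after-tax cost = 3.8% × (1 − 21%) = 3.0020%.
WACC = 0.6038 × 7.0000% + 0.1314 × 9.0556% + 0.2648 × 3.0020% = 6.2114%.

6.21%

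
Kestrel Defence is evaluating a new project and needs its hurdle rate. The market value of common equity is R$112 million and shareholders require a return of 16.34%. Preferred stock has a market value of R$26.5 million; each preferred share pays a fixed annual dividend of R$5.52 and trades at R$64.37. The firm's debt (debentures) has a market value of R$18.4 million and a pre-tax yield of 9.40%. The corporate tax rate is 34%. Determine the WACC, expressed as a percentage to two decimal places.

Cost of preferred: Rp = 5.52 / 64.37 = 8.5754%.
Total capital V = 112 + 26.5 + 18.4 = 156.9.
Equity: weight = 112/156.9 = 0.7138; cost = 16.34%.
Preferred: weight = 26.5/156.9 = 0.1689; cost = 8.5754%.
Debentures: weight = 18.4/156.9 = 0.1173; after-tax cost = 9.4% × (1 − 34%) = 6.2040%.
WACC = 0.7138 × 16.3400% + 0.1689 × 8.5754% + 0.1173 × 6.2040% = 13.8399%.

13.84%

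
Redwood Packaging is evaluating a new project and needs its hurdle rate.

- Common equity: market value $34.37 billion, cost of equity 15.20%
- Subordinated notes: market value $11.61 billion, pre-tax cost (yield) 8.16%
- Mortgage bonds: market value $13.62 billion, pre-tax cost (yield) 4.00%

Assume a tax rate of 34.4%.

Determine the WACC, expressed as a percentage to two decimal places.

10.41%

Total capital V = 34.37 + 11.61 + 13.62 = 59.6.
Equity: weight = 34.37/59.6 = 0.5767; cost = 15.2%.
Subordinated notes: weight = 11.61/59.6 = 0.1948; after-tax cost = 8.16% × (1 − 34.4%) = 5.3530%.
Mortgage bonds: weight = 13.62/59.6 = 0.2285; after-tax cost = 4% × (1 − 34.4%) = 2.6240%.
WACC = 0.5767 × 15.2000% + 0.1948 × 5.3530% + 0.2285 × 2.6240% = 10.4079%.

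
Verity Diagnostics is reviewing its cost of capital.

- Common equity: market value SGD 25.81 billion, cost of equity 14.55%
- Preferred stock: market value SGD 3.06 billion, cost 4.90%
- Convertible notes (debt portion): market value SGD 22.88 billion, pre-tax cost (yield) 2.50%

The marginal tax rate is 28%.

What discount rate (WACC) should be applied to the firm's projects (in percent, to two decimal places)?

Total capital V = 25.81 + 3.06 + 22.88 = 51.75.
Equity: weight = 25.81/51.75 = 0.4987; cost = 14.55%.
Preferred: weight = 3.06/51.75 = 0.0591; cost = 4.9%.
Convertible notes (debt portion): weight = 22.88/51.75 = 0.4421; after-tax cost = 2.5% × (1 − 28%) = 1.8000%.
WACC = 0.4987 × 14.5500% + 0.0591 × 4.9000% + 0.4421 × 1.8000% = 8.3423%.

8.34%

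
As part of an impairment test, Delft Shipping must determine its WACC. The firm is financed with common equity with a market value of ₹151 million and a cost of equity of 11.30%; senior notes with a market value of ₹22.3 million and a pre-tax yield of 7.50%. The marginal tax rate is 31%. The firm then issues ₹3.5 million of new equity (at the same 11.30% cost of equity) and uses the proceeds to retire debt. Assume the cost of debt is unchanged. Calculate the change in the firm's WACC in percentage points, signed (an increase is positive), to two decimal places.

+0.12 pp

Current WACC:
Total capital V = 151 + 22.3 = 173.3.
Equity: weight = 151/173.3 = 0.8713; cost = 11.3%.
Senior notes: weight = 22.3/173.3 = 0.1287; after-tax cost = 7.5% × (1 − 31%) = 5.1750%.
WACC = 0.8713 × 11.3000% + 0.1287 × 5.1750% = 10.5118%.
After the change:
Total capital V = 154.5 + 18.8 = 173.3.
Equity: weight = 154.5/173.3 = 0.8915; cost = 11.3%.
Senior notes: weight = 18.8/173.3 = 0.1085; after-tax cost = 7.5% × (1 − 31%) = 5.1750%.
WACC = 0.8915 × 11.3000% + 0.1085 × 5.1750% = 10.6355%.
Change in WACC = 10.6355% − 10.5118% = 0.1237 pp.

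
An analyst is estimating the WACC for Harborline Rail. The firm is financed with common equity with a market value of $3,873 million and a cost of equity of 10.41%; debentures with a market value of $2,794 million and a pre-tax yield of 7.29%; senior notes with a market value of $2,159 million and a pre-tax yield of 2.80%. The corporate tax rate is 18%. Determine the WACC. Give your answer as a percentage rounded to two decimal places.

7.02%

Total capital V = 3873 + 2794 + 2159 = 8826.
Equity: weight = 3873/8826 = 0.4388; cost = 10.41%.
Debentures: weight = 2794/8826 = 0.3166; after-tax cost = 7.29% × (1 − 18%) = 5.9778%.
Senior notes: weight = 2159/8826 = 0.2446; after-tax cost = 2.8% × (1 − 18%) = 2.2960%.
WACC = 0.4388 × 10.4100% + 0.3166 × 5.9778% + 0.2446 × 2.2960% = 7.0221%.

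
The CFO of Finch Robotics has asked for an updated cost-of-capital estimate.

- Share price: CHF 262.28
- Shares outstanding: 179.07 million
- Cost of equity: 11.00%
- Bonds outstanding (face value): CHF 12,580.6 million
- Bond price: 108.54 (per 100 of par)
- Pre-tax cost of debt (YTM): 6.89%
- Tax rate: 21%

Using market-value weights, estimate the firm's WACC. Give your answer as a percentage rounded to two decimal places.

9.75%

Market value of equity E = 262.28 × 179.07m = 46966.4796m. Market value of debt D = 12580.6m × 108.54/100 = 13654.98324m.
Total capital V = 46966.4796 + 13654.98324 = 60621.46284.
Equity: weight = 46966.4796/60621.46284 = 0.7748; cost = 11%.
Bonds outstanding: weight = 13654.98324/60621.46284 = 0.2252; after-tax cost = 6.89% × (1 − 21%) = 5.4431%.
WACC = 0.7748 × 11.0000% + 0.2252 × 5.4431% = 9.7483%.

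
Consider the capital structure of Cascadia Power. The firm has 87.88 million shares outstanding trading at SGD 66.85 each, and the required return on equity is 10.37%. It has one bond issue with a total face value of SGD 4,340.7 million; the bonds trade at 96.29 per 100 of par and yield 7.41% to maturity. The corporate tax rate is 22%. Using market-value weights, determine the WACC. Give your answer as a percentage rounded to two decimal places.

Market value of equity E = 66.85 × 87.88m = 5874.778m. Market value of debt D = 4340.7m × 96.29/100 = 4179.66003m.
Total capital V = 5874.778 + 4179.66003 = 10054.43803.
Equity: weight = 5874.778/10054.43803 = 0.5843; cost = 10.37%.
Bonds outstanding: weight = 4179.66003/10054.43803 = 0.4157; after-tax cost = 7.41% × (1 − 22%) = 5.7798%.
WACC = 0.5843 × 10.3700% + 0.4157 × 5.7798% = 8.4618%.

8.46%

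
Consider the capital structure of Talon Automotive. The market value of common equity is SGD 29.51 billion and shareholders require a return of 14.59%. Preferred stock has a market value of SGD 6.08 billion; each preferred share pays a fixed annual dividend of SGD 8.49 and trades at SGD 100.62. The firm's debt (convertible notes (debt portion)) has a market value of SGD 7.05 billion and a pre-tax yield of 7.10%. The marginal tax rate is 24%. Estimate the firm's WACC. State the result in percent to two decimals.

Cost of preferred: Rp = 8.49 / 100.62 = 8.4377%.
Total capital V = 29.51 + 6.08 + 7.05 = 42.64.
Equity: weight = 29.51/42.64 = 0.6921; cost = 14.59%.
Preferred: weight = 6.08/42.64 = 0.1426; cost = 8.4377%.
Convertible notes (debt portion): weight = 7.05/42.64 = 0.1653; after-tax cost = 7.1% × (1 − 24%) = 5.3960%.
WACC = 0.6921 × 14.5900% + 0.1426 × 8.4377% + 0.1653 × 5.3960% = 12.1926%.

12.19%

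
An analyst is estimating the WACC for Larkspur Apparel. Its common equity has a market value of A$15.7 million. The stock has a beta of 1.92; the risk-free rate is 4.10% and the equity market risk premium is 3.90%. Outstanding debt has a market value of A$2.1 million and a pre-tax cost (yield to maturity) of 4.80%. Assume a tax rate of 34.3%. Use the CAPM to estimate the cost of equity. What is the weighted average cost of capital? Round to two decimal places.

Cost of equity via CAPM: Re = 4.1% + 1.92 × 3.9% = 11.5880%.
Total capital V = 15.7 + 2.1 = 17.8.
Equity: weight = 15.7/17.8 = 0.8820; cost = 11.588%.
Debt: weight = 2.1/17.8 = 0.1180; after-tax cost = 4.8% × (1 − 34.3%) = 3.1536%.
WACC = 0.8820 × 11.5880% + 0.1180 × 3.1536% = 10.5929%.

10.59%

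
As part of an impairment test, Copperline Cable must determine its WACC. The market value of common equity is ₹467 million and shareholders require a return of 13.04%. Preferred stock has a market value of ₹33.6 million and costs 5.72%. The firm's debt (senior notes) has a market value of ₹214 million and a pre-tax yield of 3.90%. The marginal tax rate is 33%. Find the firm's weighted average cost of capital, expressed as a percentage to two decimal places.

Total capital V = 467 + 33.6 + 214 = 714.6.
Equity: weight = 467/714.6 = 0.6535; cost = 13.04%.
Preferred: weight = 33.6/714.6 = 0.0470; cost = 5.72%.
Senior notes: weight = 214/714.6 = 0.2995; after-tax cost = 3.9% × (1 − 33%) = 2.6130%.
WACC = 0.6535 × 13.0400% + 0.0470 × 5.7200% + 0.2995 × 2.6130% = 9.5733%.

9.57%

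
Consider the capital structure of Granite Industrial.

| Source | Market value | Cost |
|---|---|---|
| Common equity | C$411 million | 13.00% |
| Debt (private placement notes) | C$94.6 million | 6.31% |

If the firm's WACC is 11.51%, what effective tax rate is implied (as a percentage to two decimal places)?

Total capital V = 411 + 94.6 = 505.6.
Equity weight = 411/505.6 = 0.8129.
Private placement notes weight = 94.6/505.6 = 0.1871.
Equity contribution = 0.8129 × 13% = 10.5676%.
Debt contribution must be 11.51% − 10.5676% = 0.9424%.
0.1871 × 6.31% × (1 − T) = 0.9424%  ⇒  (1 − T) = 0.7982.
T = 20.1817%.

20.18%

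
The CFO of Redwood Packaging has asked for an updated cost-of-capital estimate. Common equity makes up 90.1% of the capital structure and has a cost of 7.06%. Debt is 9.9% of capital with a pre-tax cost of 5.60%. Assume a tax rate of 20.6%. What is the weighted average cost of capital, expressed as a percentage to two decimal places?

After-tax cost of debt = 5.6% × (1 − 20.6%) = 4.4464%.
WACC = 0.901 × 7.0600% + 0.099 × 4.4464% = 6.8013%.

6.80%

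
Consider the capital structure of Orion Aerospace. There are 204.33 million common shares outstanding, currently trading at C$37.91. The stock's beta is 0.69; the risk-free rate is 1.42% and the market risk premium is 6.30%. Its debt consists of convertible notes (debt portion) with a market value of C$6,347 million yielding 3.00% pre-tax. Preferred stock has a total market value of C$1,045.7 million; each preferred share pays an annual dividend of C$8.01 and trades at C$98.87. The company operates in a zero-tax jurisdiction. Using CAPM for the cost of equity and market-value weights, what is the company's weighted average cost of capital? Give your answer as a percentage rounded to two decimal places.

Cost of equity via CAPM: Re = 1.42% + 0.69 × 6.3% = 5.7670%.
Cost of preferred: Rp = 8.01 / 98.87 = 8.1015%.
Market value of equity E = 37.91 × 204.33m = 7746.1503m.
Total capital V = 7746.1503 + 1045.7 + 6347 = 15138.8503.
Equity: weight = 7746.1503/15138.8503 = 0.5117; cost = 5.767%.
Preferred: weight = 1045.7/15138.8503 = 0.0691; cost = 8.1015%.
Convertible notes (debt portion): weight = 6347/15138.8503 = 0.4193; after-tax cost = 3% × (1 − 0%) = 3.0000%.
WACC = 0.5117 × 5.7670% + 0.0691 × 8.1015% + 0.4193 × 3.0000% = 4.7682%.

4.77%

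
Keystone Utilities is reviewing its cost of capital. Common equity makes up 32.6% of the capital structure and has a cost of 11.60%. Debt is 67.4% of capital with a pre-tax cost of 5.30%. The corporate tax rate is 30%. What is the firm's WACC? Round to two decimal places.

After-tax cost of debt = 5.3% × (1 − 30%) = 3.7100%.
WACC = 0.326 × 11.6000% + 0.674 × 3.7100% = 6.2821%.

6.28%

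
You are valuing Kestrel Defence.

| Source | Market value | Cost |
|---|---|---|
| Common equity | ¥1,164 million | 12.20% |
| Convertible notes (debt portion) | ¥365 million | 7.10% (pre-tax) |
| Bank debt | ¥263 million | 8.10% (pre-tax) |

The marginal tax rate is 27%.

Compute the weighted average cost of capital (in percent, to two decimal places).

9.85%

Total capital V = 1164 + 365 + 263 = 1792.
Equity: weight = 1164/1792 = 0.6496; cost = 12.2%.
Convertible notes (debt portion): weight = 365/1792 = 0.2037; after-tax cost = 7.1% × (1 − 27%) = 5.1830%.
Bank debt: weight = 263/1792 = 0.1468; after-tax cost = 8.1% × (1 − 27%) = 5.9130%.
WACC = 0.6496 × 12.2000% + 0.2037 × 5.1830% + 0.1468 × 5.9130% = 9.8481%.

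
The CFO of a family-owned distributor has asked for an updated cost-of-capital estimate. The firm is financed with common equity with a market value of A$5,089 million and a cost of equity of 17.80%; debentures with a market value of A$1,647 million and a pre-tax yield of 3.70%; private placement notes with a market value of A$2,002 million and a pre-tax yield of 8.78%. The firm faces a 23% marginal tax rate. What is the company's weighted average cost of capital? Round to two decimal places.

Total capital V = 5089 + 1647 + 2002 = 8738.
Equity: weight = 5089/8738 = 0.5824; cost = 17.8%.
Debentures: weight = 1647/8738 = 0.1885; after-tax cost = 3.7% × (1 − 23%) = 2.8490%.
Private placement notes: weight = 2002/8738 = 0.2291; after-tax cost = 8.78% × (1 − 23%) = 6.7606%.
WACC = 0.5824 × 17.8000% + 0.1885 × 2.8490% + 0.2291 × 6.7606% = 12.4526%.

12.45%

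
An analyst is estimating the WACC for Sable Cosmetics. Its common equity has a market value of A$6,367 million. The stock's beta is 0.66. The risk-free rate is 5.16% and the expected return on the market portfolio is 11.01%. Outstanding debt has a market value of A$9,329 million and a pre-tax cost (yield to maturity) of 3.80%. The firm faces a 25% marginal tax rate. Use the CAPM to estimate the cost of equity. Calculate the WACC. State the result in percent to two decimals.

Market risk premium = 11.01% − 5.16% = 5.85%.
Cost of equity via CAPM: Re = 5.16% + 0.66 × 5.85% = 9.0210%.
Total capital V = 6367 + 9329 = 15696.
Equity: weight = 6367/15696 = 0.4056; cost = 9.021%.
Debt: weight = 9329/15696 = 0.5944; after-tax cost = 3.8% × (1 − 25%) = 2.8500%.
WACC = 0.4056 × 9.0210% + 0.5944 × 2.8500% = 5.3532%.

5.35%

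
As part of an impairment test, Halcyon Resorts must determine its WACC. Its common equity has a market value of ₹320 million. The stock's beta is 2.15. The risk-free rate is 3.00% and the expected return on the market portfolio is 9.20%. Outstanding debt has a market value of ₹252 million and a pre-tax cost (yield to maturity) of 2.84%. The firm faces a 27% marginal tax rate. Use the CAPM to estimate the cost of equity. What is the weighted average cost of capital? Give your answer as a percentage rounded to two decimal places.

Market risk premium = 9.2% − 3.0% = 6.2%.
Cost of equity via CAPM: Re = 3.0% + 2.15 × 6.2% = 16.3300%.
Total capital V = 320 + 252 = 572.
Equity: weight = 320/572 = 0.5594; cost = 16.33%.
Debt: weight = 252/572 = 0.4406; after-tax cost = 2.84% × (1 − 27%) = 2.0732%.
WACC = 0.5594 × 16.3300% + 0.4406 × 2.0732% = 10.0490%.

10.05%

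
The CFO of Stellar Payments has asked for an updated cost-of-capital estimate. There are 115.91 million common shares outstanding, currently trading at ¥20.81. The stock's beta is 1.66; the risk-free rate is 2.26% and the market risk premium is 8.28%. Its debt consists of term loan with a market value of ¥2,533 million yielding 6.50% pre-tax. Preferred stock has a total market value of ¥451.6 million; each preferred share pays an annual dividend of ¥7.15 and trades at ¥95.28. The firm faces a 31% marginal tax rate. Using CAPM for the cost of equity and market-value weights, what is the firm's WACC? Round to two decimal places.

Cost of equity via CAPM: Re = 2.26% + 1.66 × 8.28% = 16.0048%.
Cost of preferred: Rp = 7.15 / 95.28 = 7.5042%.
Market value of equity E = 20.81 × 115.91m = 2412.0871m.
Total capital V = 2412.0871 + 451.6 + 2533 = 5396.6871.
Equity: weight = 2412.0871/5396.6871 = 0.4470; cost = 16.0048%.
Preferred: weight = 451.6/5396.6871 = 0.0837; cost = 7.5042%.
Term loan: weight = 2533/5396.6871 = 0.4694; after-tax cost = 6.5% × (1 − 31%) = 4.4850%.
WACC = 0.4470 × 16.0048% + 0.0837 × 7.5042% + 0.4694 × 4.4850% = 9.8865%.

9.89%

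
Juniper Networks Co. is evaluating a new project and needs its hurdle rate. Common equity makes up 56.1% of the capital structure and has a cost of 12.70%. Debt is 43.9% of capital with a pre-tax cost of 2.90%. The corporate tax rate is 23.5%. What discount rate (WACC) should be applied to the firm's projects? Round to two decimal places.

8.10%

After-tax cost of debt = 2.9% × (1 − 23.5%) = 2.2185%.
WACC = 0.561 × 12.7000% + 0.439 × 2.2185% = 8.0986%.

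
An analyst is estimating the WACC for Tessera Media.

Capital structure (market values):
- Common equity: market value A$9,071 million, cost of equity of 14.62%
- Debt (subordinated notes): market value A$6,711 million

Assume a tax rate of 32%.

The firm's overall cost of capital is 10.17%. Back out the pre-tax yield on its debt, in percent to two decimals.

Total capital V = 9071 + 6711 = 15782.
Equity weight = 9071/15782 = 0.5748.
Subordinated notes weight = 6711/15782 = 0.4252.
Equity contribution = 0.5748 × 14.62% = 8.4031%.
Remaining for debt = 10.17% − 8.4031% = 1.7669%.
Rd × (1 − 32%) × 0.4252 = 1.7669%  ⇒  Rd = 6.1105%.

6.11%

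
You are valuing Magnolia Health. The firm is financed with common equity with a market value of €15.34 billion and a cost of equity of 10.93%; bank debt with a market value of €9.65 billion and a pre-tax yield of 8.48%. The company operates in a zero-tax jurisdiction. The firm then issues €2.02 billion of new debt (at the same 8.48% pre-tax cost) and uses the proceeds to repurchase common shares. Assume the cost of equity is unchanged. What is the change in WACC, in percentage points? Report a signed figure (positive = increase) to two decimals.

-0.20 pp

Current WACC:
Total capital V = 15.34 + 9.65 = 24.99.
Equity: weight = 15.34/24.99 = 0.6138; cost = 10.93%.
Bank debt: weight = 9.65/24.99 = 0.3862; after-tax cost = 8.48% × (1 − 0%) = 8.4800%.
WACC = 0.6138 × 10.9300% + 0.3862 × 8.4800% = 9.9839%.
After the change:
Total capital V = 13.32 + 11.67 = 24.99.
Equity: weight = 13.32/24.99 = 0.5330; cost = 10.93%.
Bank debt: weight = 11.67/24.99 = 0.4670; after-tax cost = 8.48% × (1 − 0%) = 8.4800%.
WACC = 0.5330 × 10.9300% + 0.4670 × 8.4800% = 9.7859%.
Change in WACC = 9.7859% − 9.9839% = -0.1980 pp.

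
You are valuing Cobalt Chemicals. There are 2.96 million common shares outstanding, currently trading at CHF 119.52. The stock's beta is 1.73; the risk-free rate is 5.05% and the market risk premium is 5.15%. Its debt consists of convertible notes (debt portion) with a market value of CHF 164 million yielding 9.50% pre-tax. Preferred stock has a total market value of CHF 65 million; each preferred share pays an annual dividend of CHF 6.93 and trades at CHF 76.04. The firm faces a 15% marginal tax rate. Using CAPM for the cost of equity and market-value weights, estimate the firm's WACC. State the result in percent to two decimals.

11.76%

Cost of equity via CAPM: Re = 5.05% + 1.73 × 5.15% = 13.9595%.
Cost of preferred: Rp = 6.93 / 76.04 = 9.1136%.
Market value of equity E = 119.52 × 2.96m = 353.7792m.
Total capital V = 353.7792 + 65 + 164 = 582.7792.
Equity: weight = 353.7792/582.7792 = 0.6071; cost = 13.9595%.
Preferred: weight = 65/582.7792 = 0.1115; cost = 9.1136%.
Convertible notes (debt portion): weight = 164/582.7792 = 0.2814; after-tax cost = 9.5% × (1 − 15%) = 8.0750%.
WACC = 0.6071 × 13.9595% + 0.1115 × 9.1136% + 0.2814 × 8.0750% = 11.7631%.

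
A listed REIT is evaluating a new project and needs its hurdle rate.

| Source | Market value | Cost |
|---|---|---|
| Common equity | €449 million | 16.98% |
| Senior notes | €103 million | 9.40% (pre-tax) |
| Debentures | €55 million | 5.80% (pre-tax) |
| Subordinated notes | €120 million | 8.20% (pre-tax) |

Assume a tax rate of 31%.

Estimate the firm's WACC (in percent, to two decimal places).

Total capital V = 449 + 103 + 55 + 120 = 727.
Equity: weight = 449/727 = 0.6176; cost = 16.98%.
Senior notes: weight = 103/727 = 0.1417; after-tax cost = 9.4% × (1 − 31%) = 6.4860%.
Debentures: weight = 55/727 = 0.0757; after-tax cost = 5.8% × (1 − 31%) = 4.0020%.
Subordinated notes: weight = 120/727 = 0.1651; after-tax cost = 8.2% × (1 − 31%) = 5.6580%.
WACC = 0.6176 × 16.9800% + 0.1417 × 6.4860% + 0.0757 × 4.0020% + 0.1651 × 5.6580% = 12.6426%.

12.64%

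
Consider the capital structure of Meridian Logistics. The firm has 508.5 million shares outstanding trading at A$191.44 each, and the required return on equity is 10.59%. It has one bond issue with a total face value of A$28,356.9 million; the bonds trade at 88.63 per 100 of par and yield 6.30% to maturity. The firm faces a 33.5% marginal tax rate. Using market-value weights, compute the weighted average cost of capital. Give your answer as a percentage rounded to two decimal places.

9.28%

Market value of equity E = 191.44 × 508.5m = 97347.24m. Market value of debt D = 28356.9m × 88.63/100 = 25132.72047m.
Total capital V = 97347.24 + 25132.72047 = 122479.96047.
Equity: weight = 97347.24/122479.96047 = 0.7948; cost = 10.59%.
Bonds outstanding: weight = 25132.72047/122479.96047 = 0.2052; after-tax cost = 6.3% × (1 − 33.5%) = 4.1895%.
WACC = 0.7948 × 10.5900% + 0.2052 × 4.1895% = 9.2766%.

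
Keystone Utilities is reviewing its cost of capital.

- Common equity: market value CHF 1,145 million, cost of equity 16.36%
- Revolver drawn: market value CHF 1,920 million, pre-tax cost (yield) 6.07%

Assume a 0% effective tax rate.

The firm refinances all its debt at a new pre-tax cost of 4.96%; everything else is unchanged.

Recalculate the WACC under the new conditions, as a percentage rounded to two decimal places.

After the change:
Total capital V = 1145 + 1920 = 3065.
Equity: weight = 1145/3065 = 0.3736; cost = 16.36%.
Revolver drawn: weight = 1920/3065 = 0.6264; after-tax cost = 4.96% × (1 − 0%) = 4.9600%.
WACC = 0.3736 × 16.3600% + 0.6264 × 4.9600% = 9.2187%.

9.22%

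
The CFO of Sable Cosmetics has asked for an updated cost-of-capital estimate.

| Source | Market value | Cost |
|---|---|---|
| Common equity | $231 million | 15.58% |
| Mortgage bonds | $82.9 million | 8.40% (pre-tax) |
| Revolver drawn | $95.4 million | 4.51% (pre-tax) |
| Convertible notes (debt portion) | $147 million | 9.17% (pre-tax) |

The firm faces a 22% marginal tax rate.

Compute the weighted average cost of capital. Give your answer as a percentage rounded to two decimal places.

9.94%

Total capital V = 231 + 82.9 + 95.4 + 147 = 556.3.
Equity: weight = 231/556.3 = 0.4152; cost = 15.58%.
Mortgage bonds: weight = 82.9/556.3 = 0.1490; after-tax cost = 8.4% × (1 − 22%) = 6.5520%.
Revolver drawn: weight = 95.4/556.3 = 0.1715; after-tax cost = 4.51% × (1 − 22%) = 3.5178%.
Convertible notes (debt portion): weight = 147/556.3 = 0.2642; after-tax cost = 9.17% × (1 − 22%) = 7.1526%.
WACC = 0.4152 × 15.5800% + 0.1490 × 6.5520% + 0.1715 × 3.5178% + 0.2642 × 7.1526% = 9.9392%.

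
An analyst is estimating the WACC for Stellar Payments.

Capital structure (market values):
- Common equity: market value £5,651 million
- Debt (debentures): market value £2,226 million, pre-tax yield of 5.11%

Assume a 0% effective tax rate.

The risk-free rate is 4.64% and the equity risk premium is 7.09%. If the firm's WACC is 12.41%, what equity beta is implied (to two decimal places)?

1.50

Total capital V = 5651 + 2226 = 7877.
Equity weight = 5651/7877 = 0.7174.
Debentures weight = 2226/7877 = 0.2826.
Debt contribution = 0.2826 × 5.11% × (1 − 0%) = 1.4441%.
Required equity contribution = 12.41% − 1.4441% = 10.9659%  ⇒  Re = 15.2856%.
CAPM: 15.2856% = 4.64% + β × 7.09%  ⇒  β = 1.5015.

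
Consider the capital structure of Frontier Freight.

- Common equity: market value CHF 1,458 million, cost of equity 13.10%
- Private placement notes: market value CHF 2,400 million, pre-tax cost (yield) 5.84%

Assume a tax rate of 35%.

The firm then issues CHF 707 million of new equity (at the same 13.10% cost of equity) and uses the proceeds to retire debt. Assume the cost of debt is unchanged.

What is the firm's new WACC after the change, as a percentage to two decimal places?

9.02%

After the change:
Total capital V = 2165 + 1693 = 3858.
Equity: weight = 2165/3858 = 0.5612; cost = 13.1%.
Private placement notes: weight = 1693/3858 = 0.4388; after-tax cost = 5.84% × (1 − 35%) = 3.7960%.
WACC = 0.5612 × 13.1000% + 0.4388 × 3.7960% = 9.0171%.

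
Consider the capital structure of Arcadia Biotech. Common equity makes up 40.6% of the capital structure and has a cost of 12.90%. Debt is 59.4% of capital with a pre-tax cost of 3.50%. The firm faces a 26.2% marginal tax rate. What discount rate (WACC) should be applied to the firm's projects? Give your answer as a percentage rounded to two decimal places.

6.77%

After-tax cost of debt = 3.5% × (1 − 26.2%) = 2.5830%.
WACC = 0.406 × 12.9000% + 0.594 × 2.5830% = 6.7717%.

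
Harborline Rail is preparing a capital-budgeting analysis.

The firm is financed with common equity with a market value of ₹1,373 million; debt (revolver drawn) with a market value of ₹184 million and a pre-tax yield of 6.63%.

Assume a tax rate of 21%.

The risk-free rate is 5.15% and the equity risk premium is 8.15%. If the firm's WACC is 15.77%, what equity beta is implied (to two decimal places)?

1.48

Total capital V = 1373 + 184 = 1557.
Equity weight = 1373/1557 = 0.8818.
Revolver drawn weight = 184/1557 = 0.1182.
Debt contribution = 0.1182 × 6.63% × (1 − 21%) = 0.6190%.
Required equity contribution = 15.77% − 0.6190% = 15.1510%  ⇒  Re = 17.1815%.
CAPM: 17.1815% = 5.15% + β × 8.15%  ⇒  β = 1.4763.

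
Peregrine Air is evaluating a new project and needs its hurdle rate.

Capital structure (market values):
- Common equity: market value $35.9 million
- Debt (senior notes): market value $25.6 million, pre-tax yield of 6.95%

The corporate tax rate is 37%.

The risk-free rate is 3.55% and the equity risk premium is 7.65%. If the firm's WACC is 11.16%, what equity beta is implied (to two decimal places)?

Total capital V = 35.9 + 25.6 = 61.5.
Equity weight = 35.9/61.5 = 0.5837.
Senior notes weight = 25.6/61.5 = 0.4163.
Debt contribution = 0.4163 × 6.95% × (1 − 37%) = 1.8226%.
Required equity contribution = 11.16% − 1.8226% = 9.3374%  ⇒  Re = 15.9958%.
CAPM: 15.9958% = 3.55% + β × 7.65%  ⇒  β = 1.6269.

1.63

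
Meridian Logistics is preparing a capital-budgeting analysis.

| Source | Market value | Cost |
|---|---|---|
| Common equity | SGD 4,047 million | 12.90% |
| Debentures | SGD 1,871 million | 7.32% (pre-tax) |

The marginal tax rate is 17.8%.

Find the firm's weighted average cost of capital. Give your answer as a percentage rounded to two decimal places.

10.72%

Total capital V = 4047 + 1871 = 5918.
Equity: weight = 4047/5918 = 0.6838; cost = 12.9%.
Debentures: weight = 1871/5918 = 0.3162; after-tax cost = 7.32% × (1 − 17.8%) = 6.0170%.
WACC = 0.6838 × 12.9000% + 0.3162 × 6.0170% = 10.7239%.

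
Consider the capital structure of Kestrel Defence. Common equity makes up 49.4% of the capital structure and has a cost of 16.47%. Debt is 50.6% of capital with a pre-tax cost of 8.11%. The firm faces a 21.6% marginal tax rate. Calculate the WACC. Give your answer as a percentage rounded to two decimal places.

11.35%

After-tax cost of debt = 8.11% × (1 − 21.6%) = 6.3582%.
WACC = 0.494 × 16.4700% + 0.506 × 6.3582% = 11.3534%.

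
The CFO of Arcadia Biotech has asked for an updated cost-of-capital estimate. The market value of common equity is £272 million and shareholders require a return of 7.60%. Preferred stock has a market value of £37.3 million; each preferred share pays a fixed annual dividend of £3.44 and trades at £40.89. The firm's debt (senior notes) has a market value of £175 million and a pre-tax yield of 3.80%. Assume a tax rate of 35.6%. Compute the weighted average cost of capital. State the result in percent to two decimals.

Cost of preferred: Rp = 3.44 / 40.89 = 8.4128%.
Total capital V = 272 + 37.3 + 175 = 484.3.
Equity: weight = 272/484.3 = 0.5616; cost = 7.6%.
Preferred: weight = 37.3/484.3 = 0.0770; cost = 8.4128%.
Senior notes: weight = 175/484.3 = 0.3613; after-tax cost = 3.8% × (1 − 35.6%) = 2.4472%.
WACC = 0.5616 × 7.6000% + 0.0770 × 8.4128% + 0.3613 × 2.4472% = 5.8007%.

5.80%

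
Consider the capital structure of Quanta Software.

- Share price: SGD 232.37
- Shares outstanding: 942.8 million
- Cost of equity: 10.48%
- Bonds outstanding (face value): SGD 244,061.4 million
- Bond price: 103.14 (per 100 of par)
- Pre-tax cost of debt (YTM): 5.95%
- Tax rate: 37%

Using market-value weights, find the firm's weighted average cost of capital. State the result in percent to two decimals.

6.88%

Market value of equity E = 232.37 × 942.8m = 219078.436m. Market value of debt D = 244061.4m × 103.14/100 = 251724.92796m.
Total capital V = 219078.436 + 251724.92796 = 470803.36396.
Equity: weight = 219078.436/470803.36396 = 0.4653; cost = 10.48%.
Bonds outstanding: weight = 251724.92796/470803.36396 = 0.5347; after-tax cost = 5.95% × (1 − 37%) = 3.7485%.
WACC = 0.4653 × 10.4800% + 0.5347 × 3.7485% = 6.8809%.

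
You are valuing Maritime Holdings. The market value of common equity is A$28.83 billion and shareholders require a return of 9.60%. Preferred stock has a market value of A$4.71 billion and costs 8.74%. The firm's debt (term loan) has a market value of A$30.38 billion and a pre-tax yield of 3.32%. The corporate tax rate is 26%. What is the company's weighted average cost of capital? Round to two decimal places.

6.14%

Total capital V = 28.83 + 4.71 + 30.38 = 63.92.
Equity: weight = 28.83/63.92 = 0.4510; cost = 9.6%.
Preferred: weight = 4.71/63.92 = 0.0737; cost = 8.74%.
Term loan: weight = 30.38/63.92 = 0.4753; after-tax cost = 3.32% × (1 − 26%) = 2.4568%.
WACC = 0.4510 × 9.6000% + 0.0737 × 8.7400% + 0.4753 × 2.4568% = 6.1416%.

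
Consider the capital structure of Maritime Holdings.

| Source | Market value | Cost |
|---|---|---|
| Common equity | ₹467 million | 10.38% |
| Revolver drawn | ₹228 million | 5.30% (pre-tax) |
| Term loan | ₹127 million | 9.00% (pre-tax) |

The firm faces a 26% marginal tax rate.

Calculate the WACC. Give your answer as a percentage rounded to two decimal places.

Total capital V = 467 + 228 + 127 = 822.
Equity: weight = 467/822 = 0.5681; cost = 10.38%.
Revolver drawn: weight = 228/822 = 0.2774; after-tax cost = 5.3% × (1 − 26%) = 3.9220%.
Term loan: weight = 127/822 = 0.1545; after-tax cost = 9% × (1 − 26%) = 6.6600%.
WACC = 0.5681 × 10.3800% + 0.2774 × 3.9220% + 0.1545 × 6.6600% = 8.0140%.

8.01%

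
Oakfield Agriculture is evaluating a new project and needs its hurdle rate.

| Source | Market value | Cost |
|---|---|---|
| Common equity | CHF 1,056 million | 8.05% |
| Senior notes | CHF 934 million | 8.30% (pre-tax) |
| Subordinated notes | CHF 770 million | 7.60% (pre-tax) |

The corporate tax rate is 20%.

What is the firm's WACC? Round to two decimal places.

Total capital V = 1056 + 934 + 770 = 2760.
Equity: weight = 1056/2760 = 0.3826; cost = 8.05%.
Senior notes: weight = 934/2760 = 0.3384; after-tax cost = 8.3% × (1 − 20%) = 6.6400%.
Subordinated notes: weight = 770/2760 = 0.2790; after-tax cost = 7.6% × (1 − 20%) = 6.0800%.
WACC = 0.3826 × 8.0500% + 0.3384 × 6.6400% + 0.2790 × 6.0800% = 7.0232%.

7.02%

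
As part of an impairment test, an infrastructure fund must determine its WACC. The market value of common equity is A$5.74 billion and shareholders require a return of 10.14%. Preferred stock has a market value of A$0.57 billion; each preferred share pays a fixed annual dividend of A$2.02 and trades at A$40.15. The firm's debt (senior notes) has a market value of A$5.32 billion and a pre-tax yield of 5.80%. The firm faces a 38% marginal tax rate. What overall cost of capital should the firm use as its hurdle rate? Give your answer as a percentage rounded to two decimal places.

Cost of preferred: Rp = 2.02 / 40.15 = 5.0311%.
Total capital V = 5.74 + 0.57 + 5.32 = 11.63.
Equity: weight = 5.74/11.63 = 0.4936; cost = 10.14%.
Preferred: weight = 0.57/11.63 = 0.0490; cost = 5.0311%.
Senior notes: weight = 5.32/11.63 = 0.4574; after-tax cost = 5.8% × (1 − 38%) = 3.5960%.
WACC = 0.4936 × 10.1400% + 0.0490 × 5.0311% + 0.4574 × 3.5960% = 6.8961%.

6.90%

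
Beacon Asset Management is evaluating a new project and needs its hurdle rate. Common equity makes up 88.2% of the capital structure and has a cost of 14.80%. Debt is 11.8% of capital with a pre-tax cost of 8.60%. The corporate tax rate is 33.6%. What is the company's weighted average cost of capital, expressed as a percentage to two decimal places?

13.73%

After-tax cost of debt = 8.6% × (1 − 33.6%) = 5.7104%.
WACC = 0.882 × 14.8000% + 0.118 × 5.7104% = 13.7274%.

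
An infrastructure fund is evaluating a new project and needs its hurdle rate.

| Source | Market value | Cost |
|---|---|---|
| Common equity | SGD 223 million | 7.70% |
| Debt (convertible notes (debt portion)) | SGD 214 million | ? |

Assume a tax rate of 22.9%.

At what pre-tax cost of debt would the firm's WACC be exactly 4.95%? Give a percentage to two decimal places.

2.70%

Total capital V = 223 + 214 = 437.
Equity weight = 223/437 = 0.5103.
Convertible notes (debt portion) weight = 214/437 = 0.4897.
Equity contribution = 0.5103 × 7.7% = 3.9293%.
Remaining for debt = 4.95% − 3.9293% = 1.0207%.
Rd × (1 − 22.9%) × 0.4897 = 1.0207%  ⇒  Rd = 2.7034%.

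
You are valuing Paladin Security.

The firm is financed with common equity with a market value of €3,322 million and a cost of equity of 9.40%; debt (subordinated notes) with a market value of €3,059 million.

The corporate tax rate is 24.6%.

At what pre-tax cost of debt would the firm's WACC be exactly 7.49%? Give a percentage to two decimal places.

Total capital V = 3322 + 3059 = 6381.
Equity weight = 3322/6381 = 0.5206.
Subordinated notes weight = 3059/6381 = 0.4794.
Equity contribution = 0.5206 × 9.4% = 4.8937%.
Remaining for debt = 7.49% − 4.8937% = 2.5963%.
Rd × (1 − 24.6%) × 0.4794 = 2.5963%  ⇒  Rd = 7.1827%.

7.18%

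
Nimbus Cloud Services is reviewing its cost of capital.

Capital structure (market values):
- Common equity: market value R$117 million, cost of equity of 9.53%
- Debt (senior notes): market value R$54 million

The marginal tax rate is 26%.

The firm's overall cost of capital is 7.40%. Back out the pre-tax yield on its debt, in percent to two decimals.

3.76%

Total capital V = 117 + 54 = 171.
Equity weight = 117/171 = 0.6842.
Senior notes weight = 54/171 = 0.3158.
Equity contribution = 0.6842 × 9.53% = 6.5205%.
Remaining for debt = 7.4% − 6.5205% = 0.8795%.
Rd × (1 − 26%) × 0.3158 = 0.8795%  ⇒  Rd = 3.7635%.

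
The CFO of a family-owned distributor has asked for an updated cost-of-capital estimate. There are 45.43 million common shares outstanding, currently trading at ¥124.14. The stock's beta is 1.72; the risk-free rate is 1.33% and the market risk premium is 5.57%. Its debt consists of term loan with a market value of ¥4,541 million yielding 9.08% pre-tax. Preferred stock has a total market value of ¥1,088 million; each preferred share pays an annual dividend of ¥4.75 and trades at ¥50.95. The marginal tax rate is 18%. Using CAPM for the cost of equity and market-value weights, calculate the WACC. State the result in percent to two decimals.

Cost of equity via CAPM: Re = 1.33% + 1.72 × 5.57% = 10.9104%.
Cost of preferred: Rp = 4.75 / 50.95 = 9.3229%.
Market value of equity E = 124.14 × 45.43m = 5639.6802m.
Total capital V = 5639.6802 + 1088 + 4541 = 11268.6802.
Equity: weight = 5639.6802/11268.6802 = 0.5005; cost = 10.9104%.
Preferred: weight = 1088/11268.6802 = 0.0966; cost = 9.3229%.
Term loan: weight = 4541/11268.6802 = 0.4030; after-tax cost = 9.08% × (1 − 18%) = 7.4456%.
WACC = 0.5005 × 10.9104% + 0.0966 × 9.3229% + 0.4030 × 7.4456% = 9.3609%.

9.36%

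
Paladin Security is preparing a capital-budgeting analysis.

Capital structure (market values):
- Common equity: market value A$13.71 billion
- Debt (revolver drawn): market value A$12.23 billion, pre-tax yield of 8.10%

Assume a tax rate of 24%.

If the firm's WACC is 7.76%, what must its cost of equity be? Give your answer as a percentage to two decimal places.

Total capital V = 13.71 + 12.23 = 25.94.
Equity weight = 13.71/25.94 = 0.5285.
Revolver drawn weight = 12.23/25.94 = 0.4715.
Debt contribution = 0.4715 × 8.1% × (1 − 24%) = 2.9024%.
Required equity contribution = 7.76% − 2.9024% = 4.8576%.
Re = 4.8576% / 0.5285 = 9.1908%.

9.19%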